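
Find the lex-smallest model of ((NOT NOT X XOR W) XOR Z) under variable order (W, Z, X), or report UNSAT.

W=0, Z=0, X=1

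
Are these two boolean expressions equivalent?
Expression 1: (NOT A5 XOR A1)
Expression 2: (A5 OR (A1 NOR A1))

No. Counterexample: with A1=0, A5=1, Expression 1 = 0 but Expression 2 = 1.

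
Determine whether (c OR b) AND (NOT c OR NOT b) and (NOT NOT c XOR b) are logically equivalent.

Yes, they are equivalent — the two output columns agree on all 4 assignments:
c | b | Expression 1 | Expression 2
-----------------------------------
0 | 0 | 0 | 0
0 | 1 | 1 | 1
1 | 0 | 1 | 1
1 | 1 | 0 | 0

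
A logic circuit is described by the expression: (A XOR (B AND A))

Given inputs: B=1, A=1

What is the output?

Substituting: (1 XOR (1 AND 1))
= 0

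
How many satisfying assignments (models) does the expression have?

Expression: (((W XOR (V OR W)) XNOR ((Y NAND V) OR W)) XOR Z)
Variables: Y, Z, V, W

Satisfying assignments: (0,0,1,0), (0,1,0,0), (0,1,0,1), (0,1,1,1), (1,1,0,0), (1,1,0,1), (1,1,1,0), (1,1,1,1)
Count: 8 out of 16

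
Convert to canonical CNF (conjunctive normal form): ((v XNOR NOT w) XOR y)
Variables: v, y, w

(v OR y OR w) AND (v OR NOT y OR NOT w) AND (NOT v OR y OR NOT w) AND (NOT v OR NOT y OR w)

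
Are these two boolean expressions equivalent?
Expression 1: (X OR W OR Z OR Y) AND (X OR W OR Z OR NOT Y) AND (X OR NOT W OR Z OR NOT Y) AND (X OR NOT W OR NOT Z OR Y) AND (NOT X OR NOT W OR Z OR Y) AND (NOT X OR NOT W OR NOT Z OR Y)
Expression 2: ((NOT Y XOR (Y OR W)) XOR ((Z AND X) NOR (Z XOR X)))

Yes, they are equivalent — the two output columns agree on all 16 assignments:
X | W | Z | Y | Expression 1 | Expression 2
-------------------------------------------
0 | 0 | 0 | 0 | 0 | 0
0 | 0 | 0 | 1 | 0 | 0
0 | 0 | 1 | 0 | 1 | 1
0 | 0 | 1 | 1 | 1 | 1
0 | 1 | 0 | 0 | 1 | 1
0 | 1 | 0 | 1 | 0 | 0
0 | 1 | 1 | 0 | 0 | 0
0 | 1 | 1 | 1 | 1 | 1
1 | 0 | 0 | 0 | 1 | 1
1 | 0 | 0 | 1 | 1 | 1
1 | 0 | 1 | 0 | 1 | 1
1 | 0 | 1 | 1 | 1 | 1
1 | 1 | 0 | 0 | 0 | 0
1 | 1 | 0 | 1 | 1 | 1
1 | 1 | 1 | 0 | 0 | 0
1 | 1 | 1 | 1 | 1 | 1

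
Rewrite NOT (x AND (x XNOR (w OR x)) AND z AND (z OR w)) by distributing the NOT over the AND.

NOT x OR NOT (x XNOR (w OR x)) OR NOT z OR NOT (z OR w)
De Morgan's: NOT(AND of terms) = OR of negations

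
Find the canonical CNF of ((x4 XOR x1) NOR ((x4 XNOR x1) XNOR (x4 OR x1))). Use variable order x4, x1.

(x4 OR NOT x1) AND (NOT x4 OR x1) AND (NOT x4 OR NOT x1)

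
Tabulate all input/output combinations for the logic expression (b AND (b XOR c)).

b | c | Output
--------------
0 | 0 | 0
0 | 1 | 0
1 | 0 | 1
1 | 1 | 0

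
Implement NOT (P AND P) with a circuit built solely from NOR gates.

(((P NOR P) NOR (P NOR P)) NOR ((P NOR P) NOR (P NOR P)))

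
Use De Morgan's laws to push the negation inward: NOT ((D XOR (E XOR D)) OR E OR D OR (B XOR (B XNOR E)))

NOT (D XOR (E XOR D)) AND NOT E AND NOT D AND NOT (B XOR (B XNOR E))
De Morgan's: NOT(OR of terms) = AND of negations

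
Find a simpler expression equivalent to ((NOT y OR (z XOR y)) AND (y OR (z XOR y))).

By distribution ((E OR v) AND (E OR NOT v) = E):
= (z XOR y)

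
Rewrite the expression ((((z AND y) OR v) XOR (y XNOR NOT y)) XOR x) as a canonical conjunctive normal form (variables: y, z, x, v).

(y OR z OR x OR v) AND (y OR z OR NOT x OR NOT v) AND (y OR NOT z OR x OR v) AND (y OR NOT z OR NOT x OR NOT v) AND (NOT y OR z OR x OR v) AND (NOT y OR z OR NOT x OR NOT v) AND (NOT y OR NOT z OR NOT x OR v) AND (NOT y OR NOT z OR NOT x OR NOT v)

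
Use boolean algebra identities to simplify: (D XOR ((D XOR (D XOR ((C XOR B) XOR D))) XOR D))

By XOR self-cancellation ((E XOR v) XOR v = E) then XOR self-cancellation ((E XOR v) XOR v = E):
= ((C XOR B) XOR D)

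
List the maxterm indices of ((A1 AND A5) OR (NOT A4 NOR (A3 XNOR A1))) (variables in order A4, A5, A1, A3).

ΠM(0, 1, 2, 3, 4, 5, 8, 11, 12) = (A4 OR A5 OR A1 OR A3) AND (A4 OR A5 OR A1 OR NOT A3) AND (A4 OR A5 OR NOT A1 OR A3) AND (A4 OR A5 OR NOT A1 OR NOT A3) AND (A4 OR NOT A5 OR A1 OR A3) AND (A4 OR NOT A5 OR A1 OR NOT A3) AND (NOT A4 OR A5 OR A1 OR A3) AND (NOT A4 OR A5 OR NOT A1 OR NOT A3) AND (NOT A4 OR NOT A5 OR A1 OR A3)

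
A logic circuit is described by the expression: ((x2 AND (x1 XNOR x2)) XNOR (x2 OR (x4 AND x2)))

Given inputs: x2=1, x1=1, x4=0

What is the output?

Substituting: ((1 AND (1 XNOR 1)) XNOR (1 OR (0 AND 1)))
= 1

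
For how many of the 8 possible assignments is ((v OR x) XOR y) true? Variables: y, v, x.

Satisfying assignments: (0,0,1), (0,1,0), (0,1,1), (1,0,0)
Count: 4 out of 8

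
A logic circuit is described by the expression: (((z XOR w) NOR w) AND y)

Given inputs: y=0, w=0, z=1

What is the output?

Substituting: (((1 XOR 0) NOR 0) AND 0)
= 0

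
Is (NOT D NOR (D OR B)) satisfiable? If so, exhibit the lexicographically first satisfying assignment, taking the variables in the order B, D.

UNSATISFIABLE - no assignment makes this expression true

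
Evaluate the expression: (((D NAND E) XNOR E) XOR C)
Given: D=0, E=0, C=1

Substituting: (((0 NAND 0) XNOR 0) XOR 1)
= 1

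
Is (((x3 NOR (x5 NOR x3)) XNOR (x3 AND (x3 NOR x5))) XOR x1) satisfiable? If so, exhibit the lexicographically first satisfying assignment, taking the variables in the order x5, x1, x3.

x5=0, x1=0, x3=0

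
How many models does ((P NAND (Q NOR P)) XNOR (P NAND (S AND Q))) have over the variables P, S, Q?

Satisfying assignments: (0,0,0), (0,0,1), (0,1,0), (0,1,1), (1,0,0), (1,0,1), (1,1,0)
Count: 7 out of 8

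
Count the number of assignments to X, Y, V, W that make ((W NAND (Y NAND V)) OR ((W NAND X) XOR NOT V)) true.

Satisfying assignments: (0,0,0,0), (0,0,1,0), (0,0,1,1), (0,1,0,0), (0,1,1,0), (0,1,1,1), (1,0,0,0), (1,0,0,1), (1,0,1,0), (1,1,0,0), (1,1,0,1), (1,1,1,0), (1,1,1,1)
Count: 13 out of 16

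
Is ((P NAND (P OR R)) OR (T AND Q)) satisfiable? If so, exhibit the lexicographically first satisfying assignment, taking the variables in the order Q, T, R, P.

Q=0, T=0, R=0, P=0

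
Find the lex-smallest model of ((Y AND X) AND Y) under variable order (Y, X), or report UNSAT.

Y=1, X=1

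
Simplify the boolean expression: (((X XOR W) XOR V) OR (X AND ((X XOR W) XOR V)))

By absorption (E OR (E AND v) = E):
= ((X XOR W) XOR V)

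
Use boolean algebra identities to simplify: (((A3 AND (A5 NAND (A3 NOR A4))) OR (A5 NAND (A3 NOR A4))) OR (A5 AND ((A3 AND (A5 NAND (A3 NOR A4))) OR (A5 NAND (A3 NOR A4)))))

By absorption (E OR (E AND v) = E) then absorption (E OR (E AND v) = E):
= (A5 NAND (A3 NOR A4))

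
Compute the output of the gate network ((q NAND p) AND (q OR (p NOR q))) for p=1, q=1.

Substituting: ((1 NAND 1) AND (1 OR (1 NOR 1)))
= 0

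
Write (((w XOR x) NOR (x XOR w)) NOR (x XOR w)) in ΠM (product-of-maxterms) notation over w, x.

ΠM(0, 1, 2, 3) = (w OR x) AND (w OR NOT x) AND (NOT w OR x) AND (NOT w OR NOT x)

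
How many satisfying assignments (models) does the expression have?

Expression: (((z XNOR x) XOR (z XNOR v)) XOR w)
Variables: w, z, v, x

Satisfying assignments: (0,0,0,1), (0,0,1,0), (0,1,0,1), (0,1,1,0), (1,0,0,0), (1,0,1,1), (1,1,0,0), (1,1,1,1)
Count: 8 out of 16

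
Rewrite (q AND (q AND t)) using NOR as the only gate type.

((q NOR q) NOR (((q NOR q) NOR (t NOR t)) NOR ((q NOR q) NOR (t NOR t))))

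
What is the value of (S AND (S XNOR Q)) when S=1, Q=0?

Substituting: (1 AND (1 XNOR 0))
= 0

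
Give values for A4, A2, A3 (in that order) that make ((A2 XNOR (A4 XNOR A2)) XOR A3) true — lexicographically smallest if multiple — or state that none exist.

A4=0, A2=0, A3=1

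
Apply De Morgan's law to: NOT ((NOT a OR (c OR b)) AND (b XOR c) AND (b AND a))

NOT (NOT a OR (c OR b)) OR NOT (b XOR c) OR NOT (b AND a)
De Morgan's: NOT(AND of terms) = OR of negations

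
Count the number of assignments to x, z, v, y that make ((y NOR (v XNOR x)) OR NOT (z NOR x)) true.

Satisfying assignments: (0,0,1,0), (0,1,0,0), (0,1,0,1), (0,1,1,0), (0,1,1,1), (1,0,0,0), (1,0,0,1), (1,0,1,0), (1,0,1,1), (1,1,0,0), (1,1,0,1), (1,1,1,0), (1,1,1,1)
Count: 13 out of 16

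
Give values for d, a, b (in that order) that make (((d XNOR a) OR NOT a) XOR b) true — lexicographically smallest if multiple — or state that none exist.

d=0, a=0, b=0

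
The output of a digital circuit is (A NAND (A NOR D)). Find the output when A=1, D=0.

Substituting: (1 NAND (1 NOR 0))
= 1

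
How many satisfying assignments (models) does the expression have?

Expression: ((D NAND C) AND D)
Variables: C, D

Satisfying assignments: (0,1)
Count: 1 out of 4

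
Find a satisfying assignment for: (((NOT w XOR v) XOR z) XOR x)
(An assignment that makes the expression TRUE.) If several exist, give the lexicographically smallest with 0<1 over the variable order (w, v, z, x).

w=0, v=0, z=0, x=0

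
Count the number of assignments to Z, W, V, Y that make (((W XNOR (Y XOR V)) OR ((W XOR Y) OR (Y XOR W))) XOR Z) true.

Satisfying assignments: (0,0,0,0), (0,0,0,1), (0,0,1,1), (0,1,0,0), (0,1,0,1), (0,1,1,0), (1,0,1,0), (1,1,1,1)
Count: 8 out of 16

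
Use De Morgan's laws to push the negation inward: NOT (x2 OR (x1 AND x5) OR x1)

NOT x2 AND NOT (x1 AND x5) AND NOT x1
De Morgan's: NOT(OR of terms) = AND of negations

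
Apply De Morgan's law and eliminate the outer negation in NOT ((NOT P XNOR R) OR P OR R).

NOT (NOT P XNOR R) AND NOT P AND NOT R
De Morgan's: NOT(OR of terms) = AND of negations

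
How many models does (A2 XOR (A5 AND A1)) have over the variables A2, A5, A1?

Satisfying assignments: (0,1,1), (1,0,0), (1,0,1), (1,1,0)
Count: 4 out of 8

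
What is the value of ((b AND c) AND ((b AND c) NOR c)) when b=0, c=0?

Substituting: ((0 AND 0) AND ((0 AND 0) NOR 0))
= 0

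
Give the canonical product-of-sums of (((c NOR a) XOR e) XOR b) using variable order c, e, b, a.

ΠM(1, 2, 4, 7, 8, 9, 14, 15) = (c OR e OR b OR NOT a) AND (c OR e OR NOT b OR a) AND (c OR NOT e OR b OR a) AND (c OR NOT e OR NOT b OR NOT a) AND (NOT c OR e OR b OR a) AND (NOT c OR e OR b OR NOT a) AND (NOT c OR NOT e OR NOT b OR a) AND (NOT c OR NOT e OR NOT b OR NOT a)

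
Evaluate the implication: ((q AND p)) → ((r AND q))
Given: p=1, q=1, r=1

Antecedent ((q AND p)) = 1; consequent ((r AND q)) = 1.
1 → 1 = 1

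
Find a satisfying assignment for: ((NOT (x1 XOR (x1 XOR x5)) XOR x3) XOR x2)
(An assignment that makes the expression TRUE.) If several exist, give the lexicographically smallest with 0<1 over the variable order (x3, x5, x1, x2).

x3=0, x5=0, x1=0, x2=0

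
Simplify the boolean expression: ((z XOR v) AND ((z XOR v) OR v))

By absorption (E AND (E OR v) = E):
= (z XOR v)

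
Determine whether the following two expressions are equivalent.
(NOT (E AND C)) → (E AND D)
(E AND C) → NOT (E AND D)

No, Inverse is not equivalent to original (counterexample: C=0, D=0, E=0)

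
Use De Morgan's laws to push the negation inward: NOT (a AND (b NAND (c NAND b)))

NOT a OR NOT (b NAND (c NAND b))
De Morgan's: NOT(AND of terms) = OR of negations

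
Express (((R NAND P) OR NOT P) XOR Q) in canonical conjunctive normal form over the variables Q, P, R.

(Q OR NOT P OR NOT R) AND (NOT Q OR P OR R) AND (NOT Q OR P OR NOT R) AND (NOT Q OR NOT P OR R)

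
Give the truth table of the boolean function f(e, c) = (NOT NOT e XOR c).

e | c | Output
--------------
0 | 0 | 0
0 | 1 | 1
1 | 0 | 1
1 | 1 | 0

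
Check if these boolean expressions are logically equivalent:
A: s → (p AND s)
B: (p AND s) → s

No, Converse is not equivalent to original (counterexample: s=1, p=0)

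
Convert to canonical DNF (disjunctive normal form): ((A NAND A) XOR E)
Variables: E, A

(NOT E AND NOT A) OR (E AND A)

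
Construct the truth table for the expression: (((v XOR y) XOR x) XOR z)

x | z | y | v | Output
----------------------
0 | 0 | 0 | 0 | 0
0 | 0 | 0 | 1 | 1
0 | 0 | 1 | 0 | 1
0 | 0 | 1 | 1 | 0
0 | 1 | 0 | 0 | 1
0 | 1 | 0 | 1 | 0
0 | 1 | 1 | 0 | 0
0 | 1 | 1 | 1 | 1
1 | 0 | 0 | 0 | 1
1 | 0 | 0 | 1 | 0
1 | 0 | 1 | 0 | 0
1 | 0 | 1 | 1 | 1
1 | 1 | 0 | 0 | 0
1 | 1 | 0 | 1 | 1
1 | 1 | 1 | 0 | 1
1 | 1 | 1 | 1 | 0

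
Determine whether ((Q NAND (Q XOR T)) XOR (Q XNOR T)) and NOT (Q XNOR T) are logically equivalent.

No. Counterexample: with T=0, Q=1, Expression 1 = 0 but Expression 2 = 1.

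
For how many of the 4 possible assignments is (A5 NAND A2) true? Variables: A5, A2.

Satisfying assignments: (0,0), (0,1), (1,0)
Count: 3 out of 4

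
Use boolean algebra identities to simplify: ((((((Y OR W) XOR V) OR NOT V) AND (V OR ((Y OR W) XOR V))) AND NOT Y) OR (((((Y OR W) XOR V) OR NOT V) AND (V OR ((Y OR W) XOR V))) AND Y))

By distribution ((E AND v) OR (E AND NOT v) = E) then distribution ((E OR v) AND (E OR NOT v) = E):
= ((Y OR W) XOR V)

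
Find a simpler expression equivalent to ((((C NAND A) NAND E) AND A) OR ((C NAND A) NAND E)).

By absorption (E OR (E AND v) = E):
= ((C NAND A) NAND E)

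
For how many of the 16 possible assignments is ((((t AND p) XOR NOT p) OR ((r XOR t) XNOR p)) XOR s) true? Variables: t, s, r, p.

Satisfying assignments: (0,0,0,0), (0,0,1,0), (0,0,1,1), (0,1,0,1), (1,0,0,0), (1,0,0,1), (1,0,1,0), (1,0,1,1)
Count: 8 out of 16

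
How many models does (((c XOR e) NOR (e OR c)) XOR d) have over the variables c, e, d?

Satisfying assignments: (0,0,0), (0,1,1), (1,0,1), (1,1,1)
Count: 4 out of 8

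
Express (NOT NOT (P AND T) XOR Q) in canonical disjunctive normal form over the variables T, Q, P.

(NOT T AND Q AND NOT P) OR (NOT T AND Q AND P) OR (T AND NOT Q AND P) OR (T AND Q AND NOT P)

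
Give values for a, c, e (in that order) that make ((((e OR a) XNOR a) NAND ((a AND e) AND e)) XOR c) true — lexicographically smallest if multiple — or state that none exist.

a=0, c=0, e=0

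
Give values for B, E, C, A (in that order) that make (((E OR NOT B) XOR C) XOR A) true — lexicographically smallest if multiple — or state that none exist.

B=0, E=0, C=0, A=0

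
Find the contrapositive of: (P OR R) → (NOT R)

Contrapositive: R → NOT (P OR R)
Note: A statement and its contrapositive are logically equivalent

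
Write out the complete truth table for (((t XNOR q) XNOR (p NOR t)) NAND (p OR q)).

q | t | p | Output
------------------
0 | 0 | 0 | 1
0 | 0 | 1 | 1
0 | 1 | 0 | 1
0 | 1 | 1 | 0
1 | 0 | 0 | 1
1 | 0 | 1 | 0
1 | 1 | 0 | 1
1 | 1 | 1 | 1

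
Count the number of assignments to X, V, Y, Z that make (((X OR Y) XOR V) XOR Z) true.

Satisfying assignments: (0,0,0,1), (0,0,1,0), (0,1,0,0), (0,1,1,1), (1,0,0,0), (1,0,1,0), (1,1,0,1), (1,1,1,1)
Count: 8 out of 16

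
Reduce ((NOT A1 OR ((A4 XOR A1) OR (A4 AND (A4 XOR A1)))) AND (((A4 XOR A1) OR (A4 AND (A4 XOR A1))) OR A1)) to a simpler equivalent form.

By distribution ((E OR v) AND (E OR NOT v) = E) then absorption (E OR (E AND v) = E):
= (A4 XOR A1)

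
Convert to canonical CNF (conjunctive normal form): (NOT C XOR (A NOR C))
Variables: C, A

(C OR A) AND (NOT C OR A) AND (NOT C OR NOT A)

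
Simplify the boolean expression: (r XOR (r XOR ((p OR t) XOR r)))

By XOR self-cancellation ((E XOR v) XOR v = E):
= ((p OR t) XOR r)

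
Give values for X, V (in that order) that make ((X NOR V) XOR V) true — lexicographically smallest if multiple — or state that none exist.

X=0, V=0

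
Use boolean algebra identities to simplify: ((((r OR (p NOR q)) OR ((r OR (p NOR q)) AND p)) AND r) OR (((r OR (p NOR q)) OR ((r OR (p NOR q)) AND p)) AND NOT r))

By distribution ((E AND v) OR (E AND NOT v) = E) then absorption (E OR (E AND v) = E):
= (r OR (p NOR q))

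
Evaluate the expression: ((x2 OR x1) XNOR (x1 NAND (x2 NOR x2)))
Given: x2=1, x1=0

Substituting: ((1 OR 0) XNOR (0 NAND (1 NOR 1)))
= 1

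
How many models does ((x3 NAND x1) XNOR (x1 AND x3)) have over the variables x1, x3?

No assignment satisfies the expression.
Count: 0 out of 4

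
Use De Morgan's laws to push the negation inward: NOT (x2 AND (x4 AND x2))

NOT x2 OR NOT (x4 AND x2)
De Morgan's: NOT(AND of terms) = OR of negations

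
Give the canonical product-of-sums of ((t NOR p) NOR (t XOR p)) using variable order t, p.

ΠM(0, 1, 2) = (t OR p) AND (t OR NOT p) AND (NOT t OR p)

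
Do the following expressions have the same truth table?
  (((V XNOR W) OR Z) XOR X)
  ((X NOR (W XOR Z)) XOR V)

No. Counterexample: with V=0, X=0, W=0, Z=1, Expression 1 = 1 but Expression 2 = 0.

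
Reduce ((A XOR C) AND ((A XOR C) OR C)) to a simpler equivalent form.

By absorption (E AND (E OR v) = E):
= (A XOR C)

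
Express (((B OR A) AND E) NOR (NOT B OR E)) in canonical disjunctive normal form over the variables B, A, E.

(B AND NOT A AND NOT E) OR (B AND A AND NOT E)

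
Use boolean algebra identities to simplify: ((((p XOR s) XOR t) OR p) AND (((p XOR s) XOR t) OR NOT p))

By distribution ((E OR v) AND (E OR NOT v) = E):
= ((p XOR s) XOR t)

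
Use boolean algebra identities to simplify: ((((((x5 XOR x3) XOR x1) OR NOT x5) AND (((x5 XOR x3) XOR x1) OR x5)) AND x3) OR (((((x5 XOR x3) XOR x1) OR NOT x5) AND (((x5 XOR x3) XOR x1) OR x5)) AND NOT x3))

By distribution ((E AND v) OR (E AND NOT v) = E) then distribution ((E OR v) AND (E OR NOT v) = E):
= ((x5 XOR x3) XOR x1)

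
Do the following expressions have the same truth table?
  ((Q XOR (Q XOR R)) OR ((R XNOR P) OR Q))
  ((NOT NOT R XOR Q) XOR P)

No. Counterexample: with R=0, Q=0, P=0, Expression 1 = 1 but Expression 2 = 0.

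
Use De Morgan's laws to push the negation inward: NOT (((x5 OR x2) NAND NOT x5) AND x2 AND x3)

NOT ((x5 OR x2) NAND NOT x5) OR NOT x2 OR NOT x3
De Morgan's: NOT(AND of terms) = OR of negations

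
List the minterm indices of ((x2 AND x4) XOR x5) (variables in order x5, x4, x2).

Σm(3, 4, 5, 6) = (NOT x5 AND x4 AND x2) OR (x5 AND NOT x4 AND NOT x2) OR (x5 AND NOT x4 AND x2) OR (x5 AND x4 AND NOT x2)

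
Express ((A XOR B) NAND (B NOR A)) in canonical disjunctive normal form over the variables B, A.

(NOT B AND NOT A) OR (NOT B AND A) OR (B AND NOT A) OR (B AND A)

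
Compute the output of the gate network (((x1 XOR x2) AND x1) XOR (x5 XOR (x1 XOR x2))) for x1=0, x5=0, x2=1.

Substituting: (((0 XOR 1) AND 0) XOR (0 XOR (0 XOR 1)))
= 1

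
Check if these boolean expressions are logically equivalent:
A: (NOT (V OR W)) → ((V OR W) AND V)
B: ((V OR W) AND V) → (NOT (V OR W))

No, Converse is not equivalent to original (counterexample: W=0, V=0)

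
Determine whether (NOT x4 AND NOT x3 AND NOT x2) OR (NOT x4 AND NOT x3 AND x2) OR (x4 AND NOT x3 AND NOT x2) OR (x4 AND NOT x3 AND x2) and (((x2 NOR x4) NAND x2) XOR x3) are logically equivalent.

Yes, they are equivalent — the two output columns agree on all 8 assignments:
x4 | x3 | x2 | Expression 1 | Expression 2
------------------------------------------
0 | 0 | 0 | 1 | 1
0 | 0 | 1 | 1 | 1
0 | 1 | 0 | 0 | 0
0 | 1 | 1 | 0 | 0
1 | 0 | 0 | 1 | 1
1 | 0 | 1 | 1 | 1
1 | 1 | 0 | 0 | 0
1 | 1 | 1 | 0 | 0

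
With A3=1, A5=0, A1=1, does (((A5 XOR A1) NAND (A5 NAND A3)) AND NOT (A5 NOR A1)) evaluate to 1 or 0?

Substituting: (((0 XOR 1) NAND (0 NAND 1)) AND NOT (0 NOR 1))
= 0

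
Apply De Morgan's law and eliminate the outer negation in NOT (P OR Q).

NOT P AND NOT Q
De Morgan's: NOT(OR of terms) = AND of negations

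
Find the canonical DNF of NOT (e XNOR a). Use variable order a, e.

(NOT a AND e) OR (a AND NOT e)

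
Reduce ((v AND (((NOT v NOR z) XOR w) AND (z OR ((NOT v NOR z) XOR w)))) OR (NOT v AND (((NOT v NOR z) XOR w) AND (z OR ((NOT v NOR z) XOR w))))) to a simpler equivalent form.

By distribution ((E AND v) OR (E AND NOT v) = E) then absorption (E AND (E OR v) = E):
= ((NOT v NOR z) XOR w)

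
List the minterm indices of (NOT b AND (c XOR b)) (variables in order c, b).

Σm(2) = (c AND NOT b)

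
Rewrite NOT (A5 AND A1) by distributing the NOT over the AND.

NOT A5 OR NOT A1
De Morgan's: NOT(AND of terms) = OR of negations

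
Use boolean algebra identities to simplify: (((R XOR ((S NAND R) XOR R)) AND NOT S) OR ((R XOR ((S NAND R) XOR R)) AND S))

By distribution ((E AND v) OR (E AND NOT v) = E) then XOR self-cancellation ((E XOR v) XOR v = E):
= (S NAND R)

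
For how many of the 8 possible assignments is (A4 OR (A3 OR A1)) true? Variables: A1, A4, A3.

Satisfying assignments: (0,0,1), (0,1,0), (0,1,1), (1,0,0), (1,0,1), (1,1,0), (1,1,1)
Count: 7 out of 8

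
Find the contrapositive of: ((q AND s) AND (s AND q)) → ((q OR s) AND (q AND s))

Contrapositive: NOT ((q OR s) AND (q AND s)) → NOT ((q AND s) AND (s AND q))
Note: A statement and its contrapositive are logically equivalent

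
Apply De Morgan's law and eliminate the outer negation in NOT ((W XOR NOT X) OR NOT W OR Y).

NOT (W XOR NOT X) AND W AND NOT Y
De Morgan's: NOT(OR of terms) = AND of negations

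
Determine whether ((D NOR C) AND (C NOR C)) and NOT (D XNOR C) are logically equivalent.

No. Counterexample: with C=0, D=0, Expression 1 = 1 but Expression 2 = 0.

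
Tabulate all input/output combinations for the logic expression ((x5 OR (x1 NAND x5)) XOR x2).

x5 | x1 | x2 | Output
---------------------
0 | 0 | 0 | 1
0 | 0 | 1 | 0
0 | 1 | 0 | 1
0 | 1 | 1 | 0
1 | 0 | 0 | 1
1 | 0 | 1 | 0
1 | 1 | 0 | 1
1 | 1 | 1 | 0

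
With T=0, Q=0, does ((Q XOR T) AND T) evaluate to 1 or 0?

Substituting: ((0 XOR 0) AND 0)
= 0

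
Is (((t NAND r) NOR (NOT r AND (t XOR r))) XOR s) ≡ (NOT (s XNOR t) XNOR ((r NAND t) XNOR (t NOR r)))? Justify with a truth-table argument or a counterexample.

No. Counterexample: with t=0, r=1, s=0, Expression 1 = 0 but Expression 2 = 1.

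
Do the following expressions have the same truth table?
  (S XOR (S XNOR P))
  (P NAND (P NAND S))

No. Counterexample: with S=1, P=1, Expression 1 = 0 but Expression 2 = 1.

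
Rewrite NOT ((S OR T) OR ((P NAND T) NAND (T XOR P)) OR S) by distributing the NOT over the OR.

NOT (S OR T) AND NOT ((P NAND T) NAND (T XOR P)) AND NOT S
De Morgan's: NOT(OR of terms) = AND of negations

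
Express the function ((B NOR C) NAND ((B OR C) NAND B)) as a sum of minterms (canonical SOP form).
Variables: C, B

Σm(1, 2, 3) = (NOT C AND B) OR (C AND NOT B) OR (C AND B)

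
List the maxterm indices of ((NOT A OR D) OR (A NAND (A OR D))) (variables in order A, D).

ΠM(2) = (NOT A OR D)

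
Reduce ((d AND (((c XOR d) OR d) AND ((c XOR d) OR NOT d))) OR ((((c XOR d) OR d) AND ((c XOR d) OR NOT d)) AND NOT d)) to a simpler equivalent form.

By distribution ((E AND v) OR (E AND NOT v) = E) then distribution ((E OR v) AND (E OR NOT v) = E):
= (c XOR d)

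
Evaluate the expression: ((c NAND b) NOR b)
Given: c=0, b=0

Substituting: ((0 NAND 0) NOR 0)
= 0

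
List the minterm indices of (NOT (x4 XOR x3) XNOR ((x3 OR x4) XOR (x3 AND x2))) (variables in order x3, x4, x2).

Σm(5, 6) = (x3 AND NOT x4 AND x2) OR (x3 AND x4 AND NOT x2)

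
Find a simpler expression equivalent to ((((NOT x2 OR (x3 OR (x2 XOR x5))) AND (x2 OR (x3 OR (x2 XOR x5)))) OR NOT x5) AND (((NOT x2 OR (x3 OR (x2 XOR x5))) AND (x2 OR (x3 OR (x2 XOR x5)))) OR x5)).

By distribution ((E OR v) AND (E OR NOT v) = E) then distribution ((E OR v) AND (E OR NOT v) = E):
= (x3 OR (x2 XOR x5))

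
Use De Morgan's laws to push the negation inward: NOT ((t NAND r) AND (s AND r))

NOT (t NAND r) OR NOT (s AND r)
De Morgan's: NOT(AND of terms) = OR of negations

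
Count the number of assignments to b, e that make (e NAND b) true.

Satisfying assignments: (0,0), (0,1), (1,0)
Count: 3 out of 4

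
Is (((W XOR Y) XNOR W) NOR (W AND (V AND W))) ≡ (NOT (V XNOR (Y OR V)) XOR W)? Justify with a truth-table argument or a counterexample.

No. Counterexample: with W=0, V=1, Y=1, Expression 1 = 1 but Expression 2 = 0.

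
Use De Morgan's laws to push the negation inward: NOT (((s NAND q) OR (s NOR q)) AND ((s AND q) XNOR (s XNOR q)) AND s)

NOT ((s NAND q) OR (s NOR q)) OR NOT ((s AND q) XNOR (s XNOR q)) OR NOT s
De Morgan's: NOT(AND of terms) = OR of negations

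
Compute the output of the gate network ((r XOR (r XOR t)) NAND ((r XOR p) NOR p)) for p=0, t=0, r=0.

Substituting: ((0 XOR (0 XOR 0)) NAND ((0 XOR 0) NOR 0))
= 1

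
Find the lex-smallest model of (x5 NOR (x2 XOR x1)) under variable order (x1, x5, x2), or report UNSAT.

x1=0, x5=0, x2=0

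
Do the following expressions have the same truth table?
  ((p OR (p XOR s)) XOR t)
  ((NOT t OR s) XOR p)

No. Counterexample: with p=0, t=0, s=0, Expression 1 = 0 but Expression 2 = 1.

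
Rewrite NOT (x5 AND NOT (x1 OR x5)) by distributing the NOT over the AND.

NOT x5 OR (x1 OR x5)
De Morgan's: NOT(AND of terms) = OR of negations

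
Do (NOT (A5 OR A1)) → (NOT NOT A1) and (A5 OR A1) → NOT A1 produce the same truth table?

No, Inverse is not equivalent to original (counterexample: A1=0, A5=0, A3=0)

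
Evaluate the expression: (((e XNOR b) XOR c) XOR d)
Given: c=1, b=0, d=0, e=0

Substituting: (((0 XNOR 0) XOR 1) XOR 0)
= 0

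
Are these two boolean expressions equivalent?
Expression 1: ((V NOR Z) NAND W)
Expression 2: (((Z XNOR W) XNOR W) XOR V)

No. Counterexample: with W=0, V=0, Z=0, Expression 1 = 1 but Expression 2 = 0.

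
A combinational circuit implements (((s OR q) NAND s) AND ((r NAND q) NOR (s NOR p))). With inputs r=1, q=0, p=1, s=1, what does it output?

Substituting: (((1 OR 0) NAND 1) AND ((1 NAND 0) NOR (1 NOR 1)))
= 0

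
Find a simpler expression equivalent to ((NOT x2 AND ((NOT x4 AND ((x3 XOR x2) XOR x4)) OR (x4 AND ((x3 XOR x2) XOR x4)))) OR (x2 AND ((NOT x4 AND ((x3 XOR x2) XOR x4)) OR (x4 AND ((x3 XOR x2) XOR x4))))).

By distribution ((E AND v) OR (E AND NOT v) = E) then distribution ((E AND v) OR (E AND NOT v) = E):
= ((x3 XOR x2) XOR x4)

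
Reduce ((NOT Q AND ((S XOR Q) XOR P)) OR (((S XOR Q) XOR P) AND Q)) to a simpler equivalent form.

By distribution ((E AND v) OR (E AND NOT v) = E):
= ((S XOR Q) XOR P)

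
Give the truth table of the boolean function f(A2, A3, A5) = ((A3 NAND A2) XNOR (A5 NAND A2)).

A2 | A3 | A5 | Output
---------------------
0 | 0 | 0 | 1
0 | 0 | 1 | 1
0 | 1 | 0 | 1
0 | 1 | 1 | 1
1 | 0 | 0 | 1
1 | 0 | 1 | 0
1 | 1 | 0 | 0
1 | 1 | 1 | 1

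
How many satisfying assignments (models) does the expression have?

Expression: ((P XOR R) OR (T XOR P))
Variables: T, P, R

Satisfying assignments: (0,0,1), (0,1,0), (0,1,1), (1,0,0), (1,0,1), (1,1,0)
Count: 6 out of 8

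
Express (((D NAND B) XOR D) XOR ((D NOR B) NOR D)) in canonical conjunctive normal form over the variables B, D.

(B OR NOT D) AND (NOT B OR D)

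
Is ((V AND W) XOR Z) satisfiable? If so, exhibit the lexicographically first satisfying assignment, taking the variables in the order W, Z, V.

W=0, Z=1, V=0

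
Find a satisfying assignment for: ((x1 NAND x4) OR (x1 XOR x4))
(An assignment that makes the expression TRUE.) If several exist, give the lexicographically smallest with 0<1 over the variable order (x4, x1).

x4=0, x1=0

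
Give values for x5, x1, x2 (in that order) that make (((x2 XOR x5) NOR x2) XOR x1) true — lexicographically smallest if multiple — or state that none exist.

x5=0, x1=0, x2=0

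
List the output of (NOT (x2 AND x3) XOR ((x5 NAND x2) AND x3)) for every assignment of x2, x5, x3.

x2 | x5 | x3 | Output
---------------------
0 | 0 | 0 | 1
0 | 0 | 1 | 0
0 | 1 | 0 | 1
0 | 1 | 1 | 0
1 | 0 | 0 | 1
1 | 0 | 1 | 1
1 | 1 | 0 | 1
1 | 1 | 1 | 0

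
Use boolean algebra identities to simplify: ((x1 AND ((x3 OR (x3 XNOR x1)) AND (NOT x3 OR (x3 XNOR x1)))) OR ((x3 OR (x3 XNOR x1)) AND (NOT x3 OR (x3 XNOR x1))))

By absorption (E OR (E AND v) = E) then distribution ((E OR v) AND (E OR NOT v) = E):
= (x3 XNOR x1)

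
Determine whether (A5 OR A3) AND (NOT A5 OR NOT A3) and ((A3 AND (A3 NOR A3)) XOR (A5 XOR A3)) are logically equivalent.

Yes, they are equivalent — the two output columns agree on all 4 assignments:
A5 | A3 | Expression 1 | Expression 2
-------------------------------------
0 | 0 | 0 | 0
0 | 1 | 1 | 1
1 | 0 | 1 | 1
1 | 1 | 0 | 0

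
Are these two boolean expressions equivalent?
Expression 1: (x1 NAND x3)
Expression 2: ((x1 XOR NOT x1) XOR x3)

No. Counterexample: with x1=0, x3=1, Expression 1 = 1 but Expression 2 = 0.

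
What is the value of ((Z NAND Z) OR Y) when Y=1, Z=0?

Substituting: ((0 NAND 0) OR 1)
= 1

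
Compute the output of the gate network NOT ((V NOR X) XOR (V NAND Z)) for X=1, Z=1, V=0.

Substituting: NOT ((0 NOR 1) XOR (0 NAND 1))
= 0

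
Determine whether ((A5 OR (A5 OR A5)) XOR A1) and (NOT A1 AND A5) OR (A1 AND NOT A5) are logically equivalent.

Yes, they are equivalent — the two output columns agree on all 4 assignments:
A1 | A5 | Expression 1 | Expression 2
-------------------------------------
0 | 0 | 0 | 0
0 | 1 | 1 | 1
1 | 0 | 1 | 1
1 | 1 | 0 | 0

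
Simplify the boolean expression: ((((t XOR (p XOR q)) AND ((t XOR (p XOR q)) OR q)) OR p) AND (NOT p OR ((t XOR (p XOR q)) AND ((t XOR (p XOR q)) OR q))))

By distribution ((E OR v) AND (E OR NOT v) = E) then absorption (E AND (E OR v) = E):
= (t XOR (p XOR q))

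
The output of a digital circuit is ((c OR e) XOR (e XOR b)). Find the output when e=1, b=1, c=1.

Substituting: ((1 OR 1) XOR (1 XOR 1))
= 1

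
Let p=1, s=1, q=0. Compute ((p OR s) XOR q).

Substituting: ((1 OR 1) XOR 0)
= 1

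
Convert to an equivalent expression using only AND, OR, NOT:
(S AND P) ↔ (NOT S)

((S AND P) AND (NOT S)) OR (NOT (S AND P) AND S)
(Biconditional = both true or both false)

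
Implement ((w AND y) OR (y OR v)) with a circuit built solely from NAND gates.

((((w NAND y) NAND (w NAND y)) NAND ((w NAND y) NAND (w NAND y))) NAND (((y NAND y) NAND (v NAND v)) NAND ((y NAND y) NAND (v NAND v))))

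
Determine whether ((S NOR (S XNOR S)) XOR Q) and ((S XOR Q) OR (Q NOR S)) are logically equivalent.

No. Counterexample: with Q=0, S=0, Expression 1 = 0 but Expression 2 = 1.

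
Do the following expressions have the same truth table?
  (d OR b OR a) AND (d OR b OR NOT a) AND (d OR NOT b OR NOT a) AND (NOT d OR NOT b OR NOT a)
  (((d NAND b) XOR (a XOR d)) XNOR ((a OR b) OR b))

Yes, they are equivalent — the two output columns agree on all 8 assignments:
d | b | a | Expression 1 | Expression 2
---------------------------------------
0 | 0 | 0 | 0 | 0
0 | 0 | 1 | 0 | 0
0 | 1 | 0 | 1 | 1
0 | 1 | 1 | 0 | 0
1 | 0 | 0 | 1 | 1
1 | 0 | 1 | 1 | 1
1 | 1 | 0 | 1 | 1
1 | 1 | 1 | 0 | 0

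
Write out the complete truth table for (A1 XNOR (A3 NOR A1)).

A3 | A1 | Output
----------------
0 | 0 | 0
0 | 1 | 0
1 | 0 | 1
1 | 1 | 0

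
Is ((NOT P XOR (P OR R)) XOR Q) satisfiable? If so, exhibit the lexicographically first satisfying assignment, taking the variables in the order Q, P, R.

Q=0, P=0, R=0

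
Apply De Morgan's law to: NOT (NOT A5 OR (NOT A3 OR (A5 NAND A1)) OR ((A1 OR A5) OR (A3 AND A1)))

A5 AND NOT (NOT A3 OR (A5 NAND A1)) AND NOT ((A1 OR A5) OR (A3 AND A1))
De Morgan's: NOT(OR of terms) = AND of negations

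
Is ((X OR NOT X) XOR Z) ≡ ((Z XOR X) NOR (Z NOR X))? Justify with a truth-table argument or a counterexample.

No. Counterexample: with X=0, Z=0, Expression 1 = 1 but Expression 2 = 0.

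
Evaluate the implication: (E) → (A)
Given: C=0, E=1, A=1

Antecedent (E) = 1; consequent (A) = 1.
1 → 1 = 1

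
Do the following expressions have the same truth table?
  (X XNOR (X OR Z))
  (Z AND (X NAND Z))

No. Counterexample: with Z=0, X=0, Expression 1 = 1 but Expression 2 = 0.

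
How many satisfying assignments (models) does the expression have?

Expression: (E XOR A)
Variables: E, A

Satisfying assignments: (0,1), (1,0)
Count: 2 out of 4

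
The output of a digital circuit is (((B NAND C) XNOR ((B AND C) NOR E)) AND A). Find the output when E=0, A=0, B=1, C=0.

Substituting: (((1 NAND 0) XNOR ((1 AND 0) NOR 0)) AND 0)
= 0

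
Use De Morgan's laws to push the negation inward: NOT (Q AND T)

NOT Q OR NOT T
De Morgan's: NOT(AND of terms) = OR of negations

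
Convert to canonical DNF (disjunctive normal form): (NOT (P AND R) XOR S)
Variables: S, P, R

(NOT S AND NOT P AND NOT R) OR (NOT S AND NOT P AND R) OR (NOT S AND P AND NOT R) OR (S AND P AND R)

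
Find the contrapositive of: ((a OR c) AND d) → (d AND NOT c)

Contrapositive: NOT (d AND NOT c) → NOT ((a OR c) AND d)
Note: A statement and its contrapositive are logically equivalent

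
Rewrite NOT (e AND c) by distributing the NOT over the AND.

NOT e OR NOT c
De Morgan's: NOT(AND of terms) = OR of negations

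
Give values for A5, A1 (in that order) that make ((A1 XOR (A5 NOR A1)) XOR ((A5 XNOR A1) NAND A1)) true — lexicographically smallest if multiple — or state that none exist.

A5=1, A1=0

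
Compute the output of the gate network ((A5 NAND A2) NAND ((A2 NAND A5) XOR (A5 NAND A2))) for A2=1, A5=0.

Substituting: ((0 NAND 1) NAND ((1 NAND 0) XOR (0 NAND 1)))
= 1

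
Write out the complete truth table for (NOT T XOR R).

R | T | Output
--------------
0 | 0 | 1
0 | 1 | 0
1 | 0 | 0
1 | 1 | 1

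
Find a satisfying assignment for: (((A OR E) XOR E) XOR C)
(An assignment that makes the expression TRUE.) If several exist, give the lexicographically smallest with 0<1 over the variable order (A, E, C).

A=0, E=0, C=1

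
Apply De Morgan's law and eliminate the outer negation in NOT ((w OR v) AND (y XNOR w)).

NOT (w OR v) OR NOT (y XNOR w)
De Morgan's: NOT(AND of terms) = OR of negations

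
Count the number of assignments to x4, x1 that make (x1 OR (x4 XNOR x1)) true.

Satisfying assignments: (0,0), (0,1), (1,1)
Count: 3 out of 4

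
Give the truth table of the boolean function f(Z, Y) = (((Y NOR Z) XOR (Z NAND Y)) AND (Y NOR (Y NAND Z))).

Z | Y | Output
--------------
0 | 0 | 0
0 | 1 | 0
1 | 0 | 0
1 | 1 | 0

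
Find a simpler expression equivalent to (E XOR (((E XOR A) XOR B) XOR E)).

By XOR self-cancellation ((E XOR v) XOR v = E):
= ((E XOR A) XOR B)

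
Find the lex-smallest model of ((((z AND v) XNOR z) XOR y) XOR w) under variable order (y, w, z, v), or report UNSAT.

y=0, w=0, z=0, v=0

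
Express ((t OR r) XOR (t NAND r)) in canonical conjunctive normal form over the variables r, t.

(r OR NOT t) AND (NOT r OR t)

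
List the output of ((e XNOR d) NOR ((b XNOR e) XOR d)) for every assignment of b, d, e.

b | d | e | Output
------------------
0 | 0 | 0 | 0
0 | 0 | 1 | 1
0 | 1 | 0 | 1
0 | 1 | 1 | 0
1 | 0 | 0 | 0
1 | 0 | 1 | 0
1 | 1 | 0 | 0
1 | 1 | 1 | 0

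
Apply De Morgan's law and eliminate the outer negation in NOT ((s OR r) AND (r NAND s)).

NOT (s OR r) OR NOT (r NAND s)
De Morgan's: NOT(AND of terms) = OR of negations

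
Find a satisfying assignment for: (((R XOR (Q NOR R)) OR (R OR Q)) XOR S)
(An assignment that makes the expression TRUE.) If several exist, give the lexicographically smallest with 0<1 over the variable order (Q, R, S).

Q=0, R=0, S=0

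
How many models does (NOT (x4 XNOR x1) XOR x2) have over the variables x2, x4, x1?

Satisfying assignments: (0,0,1), (0,1,0), (1,0,0), (1,1,1)
Count: 4 out of 8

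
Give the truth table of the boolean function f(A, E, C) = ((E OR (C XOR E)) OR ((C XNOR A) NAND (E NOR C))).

A | E | C | Output
------------------
0 | 0 | 0 | 0
0 | 0 | 1 | 1
0 | 1 | 0 | 1
0 | 1 | 1 | 1
1 | 0 | 0 | 1
1 | 0 | 1 | 1
1 | 1 | 0 | 1
1 | 1 | 1 | 1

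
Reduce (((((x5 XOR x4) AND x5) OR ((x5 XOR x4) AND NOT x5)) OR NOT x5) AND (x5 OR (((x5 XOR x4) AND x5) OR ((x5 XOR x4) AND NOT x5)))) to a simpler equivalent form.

By distribution ((E OR v) AND (E OR NOT v) = E) then distribution ((E AND v) OR (E AND NOT v) = E):
= (x5 XOR x4)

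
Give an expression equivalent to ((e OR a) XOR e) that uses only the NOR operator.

((((((e NOR a) NOR (e NOR a)) NOR e) NOR (((e NOR a) NOR (e NOR a)) NOR e)) NOR ((((e NOR a) NOR (e NOR a)) NOR e) NOR (((e NOR a) NOR (e NOR a)) NOR e))) NOR ((((((e NOR a) NOR (e NOR a)) NOR ((e NOR a) NOR (e NOR a))) NOR (e NOR e)) NOR ((((e NOR a) NOR (e NOR a)) NOR ((e NOR a) NOR (e NOR a))) NOR (e NOR e))) NOR (((((e NOR a) NOR (e NOR a)) NOR ((e NOR a) NOR (e NOR a))) NOR (e NOR e)) NOR ((((e NOR a) NOR (e NOR a)) NOR ((e NOR a) NOR (e NOR a))) NOR (e NOR e)))))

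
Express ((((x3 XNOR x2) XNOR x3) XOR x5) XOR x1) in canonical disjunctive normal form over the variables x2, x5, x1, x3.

(NOT x2 AND NOT x5 AND x1 AND NOT x3) OR (NOT x2 AND NOT x5 AND x1 AND x3) OR (NOT x2 AND x5 AND NOT x1 AND NOT x3) OR (NOT x2 AND x5 AND NOT x1 AND x3) OR (x2 AND NOT x5 AND NOT x1 AND NOT x3) OR (x2 AND NOT x5 AND NOT x1 AND x3) OR (x2 AND x5 AND x1 AND NOT x3) OR (x2 AND x5 AND x1 AND x3)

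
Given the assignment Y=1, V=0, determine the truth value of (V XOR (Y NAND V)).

Substituting: (0 XOR (1 NAND 0))
= 1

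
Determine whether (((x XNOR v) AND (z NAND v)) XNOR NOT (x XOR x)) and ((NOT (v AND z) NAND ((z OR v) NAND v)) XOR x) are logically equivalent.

No. Counterexample: with v=0, x=0, z=0, Expression 1 = 1 but Expression 2 = 0.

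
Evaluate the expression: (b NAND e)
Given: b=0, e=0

Substituting: (0 NAND 0)
= 1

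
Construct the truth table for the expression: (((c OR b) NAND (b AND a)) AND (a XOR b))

a | b | c | Output
------------------
0 | 0 | 0 | 0
0 | 0 | 1 | 0
0 | 1 | 0 | 1
0 | 1 | 1 | 1
1 | 0 | 0 | 1
1 | 0 | 1 | 1
1 | 1 | 0 | 0
1 | 1 | 1 | 0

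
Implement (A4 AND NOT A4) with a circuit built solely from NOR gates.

((A4 NOR A4) NOR ((A4 NOR A4) NOR (A4 NOR A4)))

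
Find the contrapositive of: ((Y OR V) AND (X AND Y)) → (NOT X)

Contrapositive: X → NOT ((Y OR V) AND (X AND Y))
Note: A statement and its contrapositive are logically equivalent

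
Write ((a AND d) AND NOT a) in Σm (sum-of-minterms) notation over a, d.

Σm() = FALSE (no minterms)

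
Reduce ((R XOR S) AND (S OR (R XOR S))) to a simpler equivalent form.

By absorption (E AND (E OR v) = E):
= (R XOR S)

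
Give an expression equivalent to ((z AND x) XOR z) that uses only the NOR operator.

((((((z NOR z) NOR (x NOR x)) NOR z) NOR (((z NOR z) NOR (x NOR x)) NOR z)) NOR ((((z NOR z) NOR (x NOR x)) NOR z) NOR (((z NOR z) NOR (x NOR x)) NOR z))) NOR ((((((z NOR z) NOR (x NOR x)) NOR ((z NOR z) NOR (x NOR x))) NOR (z NOR z)) NOR ((((z NOR z) NOR (x NOR x)) NOR ((z NOR z) NOR (x NOR x))) NOR (z NOR z))) NOR (((((z NOR z) NOR (x NOR x)) NOR ((z NOR z) NOR (x NOR x))) NOR (z NOR z)) NOR ((((z NOR z) NOR (x NOR x)) NOR ((z NOR z) NOR (x NOR x))) NOR (z NOR z)))))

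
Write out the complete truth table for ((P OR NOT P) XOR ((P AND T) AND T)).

T | P | Output
--------------
0 | 0 | 1
0 | 1 | 1
1 | 0 | 1
1 | 1 | 0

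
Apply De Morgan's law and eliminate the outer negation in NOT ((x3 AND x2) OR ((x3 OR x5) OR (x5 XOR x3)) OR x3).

NOT (x3 AND x2) AND NOT ((x3 OR x5) OR (x5 XOR x3)) AND NOT x3
De Morgan's: NOT(OR of terms) = AND of negations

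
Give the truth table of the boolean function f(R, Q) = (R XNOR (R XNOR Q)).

R | Q | Output
--------------
0 | 0 | 0
0 | 1 | 1
1 | 0 | 0
1 | 1 | 1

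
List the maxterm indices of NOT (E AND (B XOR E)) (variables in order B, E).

ΠM(1) = (B OR NOT E)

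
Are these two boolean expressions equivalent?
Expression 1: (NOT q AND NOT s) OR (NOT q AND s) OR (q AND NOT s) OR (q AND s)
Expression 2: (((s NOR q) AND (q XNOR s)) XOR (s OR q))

Yes, they are equivalent — the two output columns agree on all 4 assignments:
q | s | Expression 1 | Expression 2
-----------------------------------
0 | 0 | 1 | 1
0 | 1 | 1 | 1
1 | 0 | 1 | 1
1 | 1 | 1 | 1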